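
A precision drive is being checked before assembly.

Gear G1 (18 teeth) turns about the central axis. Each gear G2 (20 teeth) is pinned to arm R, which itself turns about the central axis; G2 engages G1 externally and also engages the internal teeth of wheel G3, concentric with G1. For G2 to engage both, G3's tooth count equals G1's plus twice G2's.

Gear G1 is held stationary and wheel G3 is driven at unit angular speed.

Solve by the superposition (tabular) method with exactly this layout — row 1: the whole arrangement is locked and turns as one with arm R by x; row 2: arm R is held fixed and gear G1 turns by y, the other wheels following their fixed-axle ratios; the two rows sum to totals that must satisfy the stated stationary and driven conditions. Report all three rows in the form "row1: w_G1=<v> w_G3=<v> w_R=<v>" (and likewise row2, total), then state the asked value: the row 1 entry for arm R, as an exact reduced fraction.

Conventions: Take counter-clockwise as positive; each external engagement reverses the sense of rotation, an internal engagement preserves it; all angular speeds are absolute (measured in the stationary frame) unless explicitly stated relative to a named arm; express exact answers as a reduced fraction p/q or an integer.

recognized (axles ride arm R): planetary set, 18/20/58 teeth
row 1: whole set turns with the arm by x
superposition row 2 [arm held]: sun y, ring −(18/58)·y, arm 0
boundary: total ω_sun = x + y = 0 and total ω_ring = x − (18/58)·y = 1  ⇒  y = -29/38, x = 29/38
row 2 ring = −(18/58)·(-29/38) = 9/38
totals (row 1 + row 2): sun 29/38 + (-29/38) = 0, ring 29/38 + 9/38 = 1, arm 29/38 + 0 = 29/38
asked cell (row1, arm) = 29/38

row1: w_G1=29/38 w_G3=29/38 w_R=29/38
row2: w_G1=-29/38 w_G3=9/38 w_R=0
total: w_G1=0 w_G3=1 w_R=29/38
asked value: 29/38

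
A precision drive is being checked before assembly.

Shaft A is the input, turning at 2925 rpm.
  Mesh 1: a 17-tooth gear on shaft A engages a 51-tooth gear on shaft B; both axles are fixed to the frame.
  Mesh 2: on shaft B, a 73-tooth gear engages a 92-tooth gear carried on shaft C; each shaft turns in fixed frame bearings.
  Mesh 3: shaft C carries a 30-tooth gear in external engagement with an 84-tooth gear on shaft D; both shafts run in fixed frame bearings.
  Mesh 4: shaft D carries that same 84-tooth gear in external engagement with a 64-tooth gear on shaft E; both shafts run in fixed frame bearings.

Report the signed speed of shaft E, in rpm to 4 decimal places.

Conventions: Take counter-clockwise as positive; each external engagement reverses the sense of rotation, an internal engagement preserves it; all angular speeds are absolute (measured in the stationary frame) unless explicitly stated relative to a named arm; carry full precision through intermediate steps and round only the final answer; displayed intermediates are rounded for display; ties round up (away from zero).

4-mesh fixed-axis compound train (all bearings frame-fixed)
mesh 1 [17T→51T]: ω = 2925.0000×17/51 = 975.0000 rpm, sense flips to −
mesh 2 [73T→92T]: ω = 975.0000×73/92 = 773.6413 rpm, sense flips to +
mesh 3 [30T→84T]: ω = 773.6413×30/84 = 276.3005 rpm, sense flips to −
mesh 4 [84T→64T]: ω = 276.3005×84/64 = 362.6444 rpm, sense flips to +
signed output speed = +362.6444 rpm

+362.6444 rpm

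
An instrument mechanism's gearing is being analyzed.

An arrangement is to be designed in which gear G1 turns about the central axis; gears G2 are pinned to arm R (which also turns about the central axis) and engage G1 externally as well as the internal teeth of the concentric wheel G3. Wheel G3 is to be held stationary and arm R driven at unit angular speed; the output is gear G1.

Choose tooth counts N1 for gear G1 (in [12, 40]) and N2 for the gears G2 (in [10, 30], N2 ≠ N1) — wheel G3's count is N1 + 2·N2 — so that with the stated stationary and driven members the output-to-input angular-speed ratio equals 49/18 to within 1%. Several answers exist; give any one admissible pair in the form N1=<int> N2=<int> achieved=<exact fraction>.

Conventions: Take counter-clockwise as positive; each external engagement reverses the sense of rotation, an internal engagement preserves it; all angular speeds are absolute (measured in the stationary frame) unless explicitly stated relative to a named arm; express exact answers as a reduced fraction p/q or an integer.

topology: planetary set — design target 49/18, arm = carrier (Willis)
Willis with ω_ring = 0: ω_sun/ω_arm = (N1+N3)/N1; set equal to 49/18  ⇒  N3/N1 = 49/18 − 1 = 31/18
N3 = N1 + 2·N2  ⇒  N2/N1 = (N3/N1 − 1)/2 = (31/18 − 1)/2 = 13/36
smallest multiple with N1 ≥ 12 and N2 ≥ 10: k = 1  ⇒  N1 = 1·36 = 36, N2 = 1·13 = 13 (N1 ≤ 40, N2 ≤ 30, N2 ≠ N1 ✓), N3 = 36 + 2·13 = 62
check: (N1+N3)/N1 with N1 = 36, N3 = 62 gives 49/18; |achieved − target| = 0 ≤ 49/1800 ✓

N1=36 N2=13 achieved=49/18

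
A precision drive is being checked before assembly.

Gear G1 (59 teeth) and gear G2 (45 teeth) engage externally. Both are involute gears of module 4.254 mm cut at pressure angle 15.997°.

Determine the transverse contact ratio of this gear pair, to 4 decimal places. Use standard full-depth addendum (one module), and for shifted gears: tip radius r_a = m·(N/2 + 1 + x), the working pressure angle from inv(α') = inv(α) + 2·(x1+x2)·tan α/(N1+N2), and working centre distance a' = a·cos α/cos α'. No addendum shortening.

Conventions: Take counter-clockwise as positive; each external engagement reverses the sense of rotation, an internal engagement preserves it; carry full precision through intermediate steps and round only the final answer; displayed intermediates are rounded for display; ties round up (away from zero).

topology: single-mesh involute geometry — m = 4.254, 59T/45T pair
base radii: r_b1 = 120.633425, r_b2 = 92.008544
tip radii: r_a1 = 129.747000, r_a2 = 99.969000
no profile shift: α' = α, a' = a
action lengths: √(r_a1²−r_b1²) = 47.768826, √(r_a2²−r_b2²) = 39.092566
base pitch p_b = π·m·cos α = 12.846816
CR = (47.768826 + 39.092566 − 221.208000·sin 15.99700°)/12.846816 = 2.016012
contact ratio ≈ 2.0160

2.0160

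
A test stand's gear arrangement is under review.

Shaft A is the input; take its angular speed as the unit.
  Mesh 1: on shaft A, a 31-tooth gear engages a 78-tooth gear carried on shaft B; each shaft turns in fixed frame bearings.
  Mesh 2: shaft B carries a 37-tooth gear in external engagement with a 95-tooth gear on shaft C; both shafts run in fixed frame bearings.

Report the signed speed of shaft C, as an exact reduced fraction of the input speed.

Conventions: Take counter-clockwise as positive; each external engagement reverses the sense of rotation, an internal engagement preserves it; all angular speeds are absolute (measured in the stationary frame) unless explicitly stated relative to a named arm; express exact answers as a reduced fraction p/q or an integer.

2-mesh fixed-axis compound train (all bearings frame-fixed)
mesh 1 [31T→78T]: |ω|/ω_in = 1×31/78 = 31/78, sense flips to −
mesh 2 [37T→95T]: |ω|/ω_in = (31/78)×37/95 = 1147/7410, sense flips to +
signed output speed (× input speed) = 1147/7410

1147/7410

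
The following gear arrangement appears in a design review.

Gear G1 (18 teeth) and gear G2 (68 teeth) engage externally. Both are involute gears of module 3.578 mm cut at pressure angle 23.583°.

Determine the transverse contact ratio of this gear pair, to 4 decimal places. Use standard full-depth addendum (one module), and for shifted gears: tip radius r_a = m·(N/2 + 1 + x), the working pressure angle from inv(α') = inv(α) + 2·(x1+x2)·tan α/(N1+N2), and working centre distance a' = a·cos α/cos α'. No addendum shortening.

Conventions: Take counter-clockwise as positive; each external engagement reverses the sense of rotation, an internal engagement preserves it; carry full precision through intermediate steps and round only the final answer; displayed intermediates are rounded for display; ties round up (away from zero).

class = single-mesh tooth geometry [involute pair 18T × 68T, m = 3.578]
base radii: r_b1 = 29.512536, r_b2 = 111.491804
tip radii: r_a1 = 35.780000, r_a2 = 125.230000
no profile shift: α' = α, a' = a
action lengths: √(r_a1²−r_b1²) = 20.229152, √(r_a2²−r_b2²) = 57.027453
base pitch p_b = π·m·cos α = 10.301819
CR = (20.229152 + 57.027453 − 153.854000·sin 23.58300°)/10.301819 = 1.524308
contact ratio ≈ 1.5243

1.5243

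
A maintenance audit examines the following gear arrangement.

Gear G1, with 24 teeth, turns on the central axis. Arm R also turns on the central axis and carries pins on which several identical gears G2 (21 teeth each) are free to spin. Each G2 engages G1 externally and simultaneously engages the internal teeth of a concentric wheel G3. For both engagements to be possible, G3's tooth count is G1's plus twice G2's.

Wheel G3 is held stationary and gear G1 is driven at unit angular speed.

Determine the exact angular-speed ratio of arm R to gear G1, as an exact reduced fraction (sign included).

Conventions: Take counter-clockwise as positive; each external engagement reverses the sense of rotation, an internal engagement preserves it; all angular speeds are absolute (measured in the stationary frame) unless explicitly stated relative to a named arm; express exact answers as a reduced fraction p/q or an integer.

4/15

class = planetary set [G3 = 24+2·21 = 66; Willis about the carrier]
ring teeth: 24 + 2·21 = 66
24(ω_sun−ω_arm) = −66(ω_ring−ω_arm),  ω_ring = 0, ω_sun = 1
24(1−ω_arm) = −66(0−ω_arm)  ⇒  90·ω_arm = 24  ⇒  ω_arm = 4/15
ω_out/ω_in = 4/15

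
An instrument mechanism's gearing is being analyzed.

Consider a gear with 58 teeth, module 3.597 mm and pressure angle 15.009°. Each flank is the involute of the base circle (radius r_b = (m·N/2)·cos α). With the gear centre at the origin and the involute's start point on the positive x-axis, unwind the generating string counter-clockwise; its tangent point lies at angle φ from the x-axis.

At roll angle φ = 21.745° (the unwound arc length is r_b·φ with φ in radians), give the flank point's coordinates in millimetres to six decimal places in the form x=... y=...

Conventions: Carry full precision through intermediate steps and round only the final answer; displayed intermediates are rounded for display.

recognized (one wheel, involute flank): single-mesh tooth geometry, m = 3.597, N = 58
pitch radius r_p = m·N/2 = 3.597·58/2 = 104.313000
base radius r_b = r_p·cos α = 104.313000·cos 15.009° = 100.754379
roll angle φ = 21.745° = 0.37952185 rad
x = r_b·(cos φ + φ·sin φ) = 107.751344
y = r_b·(sin φ − φ·cos φ) = 1.809609

x=107.751344 y=1.809609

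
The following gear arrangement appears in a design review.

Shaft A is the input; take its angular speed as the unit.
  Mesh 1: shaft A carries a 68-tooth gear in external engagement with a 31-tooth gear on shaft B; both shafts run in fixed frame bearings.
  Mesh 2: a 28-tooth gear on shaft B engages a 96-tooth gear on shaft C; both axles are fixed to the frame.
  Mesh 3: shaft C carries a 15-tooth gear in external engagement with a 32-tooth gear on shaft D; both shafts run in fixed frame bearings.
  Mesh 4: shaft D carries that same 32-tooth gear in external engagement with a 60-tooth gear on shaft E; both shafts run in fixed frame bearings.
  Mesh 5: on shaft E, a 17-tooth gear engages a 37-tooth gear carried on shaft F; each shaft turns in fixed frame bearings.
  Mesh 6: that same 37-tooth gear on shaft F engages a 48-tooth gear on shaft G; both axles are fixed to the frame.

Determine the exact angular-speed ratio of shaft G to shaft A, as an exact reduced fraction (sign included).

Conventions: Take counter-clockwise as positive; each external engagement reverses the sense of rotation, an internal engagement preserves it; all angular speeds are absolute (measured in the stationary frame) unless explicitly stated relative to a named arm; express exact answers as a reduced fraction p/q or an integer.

2023/35712

class = fixed-axis compound train [6 meshes; 6 ratios multiply, 6 sense flips]
mesh 1 [68T→31T]: running ratio 68/31, sense −
mesh 2 [28T→96T]: running ratio 119/186, sense +
mesh 3 [15T→32T]: running ratio 595/1984, sense −
mesh 4 [32T→60T]: running ratio 119/744, sense +
mesh 5 [17T→37T]: running ratio 2023/27528, sense −
mesh 6 [37T→48T]: running ratio 2023/35712, sense +
ω_out/ω_in = 2023/35712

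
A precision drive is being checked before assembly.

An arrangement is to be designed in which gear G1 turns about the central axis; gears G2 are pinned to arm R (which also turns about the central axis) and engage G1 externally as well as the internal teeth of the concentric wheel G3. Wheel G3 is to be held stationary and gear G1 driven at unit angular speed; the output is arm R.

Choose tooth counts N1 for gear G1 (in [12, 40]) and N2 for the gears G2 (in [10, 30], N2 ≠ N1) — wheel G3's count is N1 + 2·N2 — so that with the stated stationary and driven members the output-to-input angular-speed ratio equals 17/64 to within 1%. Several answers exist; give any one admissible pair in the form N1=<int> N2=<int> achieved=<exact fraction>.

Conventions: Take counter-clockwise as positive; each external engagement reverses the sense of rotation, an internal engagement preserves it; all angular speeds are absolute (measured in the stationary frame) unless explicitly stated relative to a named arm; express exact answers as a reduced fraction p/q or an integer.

N1=17 N2=15 achieved=17/64

design class (target 17/64): planetary set
Willis with ω_ring = 0: ω_arm/ω_sun = N1/(N1+N3); set equal to 17/64  ⇒  N3/N1 = 1/(17/64) − 1 = 47/17
N3 = N1 + 2·N2  ⇒  N2/N1 = (N3/N1 − 1)/2 = (47/17 − 1)/2 = 15/17
smallest multiple with N1 ≥ 12 and N2 ≥ 10: k = 1  ⇒  N1 = 1·17 = 17, N2 = 1·15 = 15 (N1 ≤ 40, N2 ≤ 30, N2 ≠ N1 ✓), N3 = 17 + 2·15 = 47
check: N1/(N1+N3) with N1 = 17, N3 = 47 gives 17/64; |achieved − target| = 0 ≤ 17/6400 ✓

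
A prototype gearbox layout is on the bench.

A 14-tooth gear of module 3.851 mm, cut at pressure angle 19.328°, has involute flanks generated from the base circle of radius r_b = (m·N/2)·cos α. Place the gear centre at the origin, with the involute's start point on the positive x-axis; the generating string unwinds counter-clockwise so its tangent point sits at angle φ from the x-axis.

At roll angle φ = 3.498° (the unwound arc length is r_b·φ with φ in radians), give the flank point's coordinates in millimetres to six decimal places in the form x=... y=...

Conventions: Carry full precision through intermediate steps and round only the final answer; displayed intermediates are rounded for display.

x=25.485048 y=0.001929

class = single-mesh tooth geometry [base-circle involute, m = 3.851, 14T]
pitch radius r_p = m·N/2 = 3.851·14/2 = 26.957000
base radius r_b = r_p·cos α = 26.957000·cos 19.328° = 25.437685
roll angle φ = 3.498° = 0.06105162 rad
x = r_b·(cos φ + φ·sin φ) = 25.485048
y = r_b·(sin φ − φ·cos φ) = 0.001929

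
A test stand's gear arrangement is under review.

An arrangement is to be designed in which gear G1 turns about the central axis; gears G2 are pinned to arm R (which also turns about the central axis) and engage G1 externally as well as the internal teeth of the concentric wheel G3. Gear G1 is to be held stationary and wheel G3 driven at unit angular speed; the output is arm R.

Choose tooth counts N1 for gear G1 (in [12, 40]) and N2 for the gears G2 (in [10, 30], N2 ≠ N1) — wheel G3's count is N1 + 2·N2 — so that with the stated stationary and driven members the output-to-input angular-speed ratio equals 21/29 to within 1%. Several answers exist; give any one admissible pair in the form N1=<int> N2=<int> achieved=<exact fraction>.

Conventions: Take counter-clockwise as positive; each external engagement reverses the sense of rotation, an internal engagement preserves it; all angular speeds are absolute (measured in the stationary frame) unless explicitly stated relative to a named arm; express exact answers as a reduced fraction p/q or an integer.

N1=16 N2=13 achieved=21/29

topology: planetary set — design target 21/29, arm = carrier (Willis)
Willis with ω_sun = 0: ω_arm/ω_ring = N3/(N1+N3); set equal to 21/29  ⇒  N3/N1 = (21/29)/(1 − 21/29) = 21/8
N3 = N1 + 2·N2  ⇒  N2/N1 = (N3/N1 − 1)/2 = (21/8 − 1)/2 = 13/16
smallest multiple with N1 ≥ 12 and N2 ≥ 10: k = 1  ⇒  N1 = 1·16 = 16, N2 = 1·13 = 13 (N1 ≤ 40, N2 ≤ 30, N2 ≠ N1 ✓), N3 = 16 + 2·13 = 42
check: N3/(N1+N3) with N1 = 16, N3 = 42 gives 21/29; |achieved − target| = 0 ≤ 21/2900 ✓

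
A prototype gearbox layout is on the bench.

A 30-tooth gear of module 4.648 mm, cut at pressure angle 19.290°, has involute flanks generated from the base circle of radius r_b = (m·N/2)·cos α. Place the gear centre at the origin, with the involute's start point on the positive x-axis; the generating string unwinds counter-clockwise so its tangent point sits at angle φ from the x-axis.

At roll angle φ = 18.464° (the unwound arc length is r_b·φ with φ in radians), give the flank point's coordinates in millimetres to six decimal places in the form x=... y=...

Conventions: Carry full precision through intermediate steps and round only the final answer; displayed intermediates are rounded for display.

single-mesh involute tooth geometry (30T wheel at module 4.648)
pitch radius r_p = m·N/2 = 4.648·30/2 = 69.720000
base radius r_b = r_p·cos α = 69.720000·cos 19.290° = 65.805823
roll angle φ = 18.464° = 0.32225759 rad
x = r_b·(cos φ + φ·sin φ) = 69.134587
y = r_b·(sin φ − φ·cos φ) = 0.726500

x=69.134587 y=0.726500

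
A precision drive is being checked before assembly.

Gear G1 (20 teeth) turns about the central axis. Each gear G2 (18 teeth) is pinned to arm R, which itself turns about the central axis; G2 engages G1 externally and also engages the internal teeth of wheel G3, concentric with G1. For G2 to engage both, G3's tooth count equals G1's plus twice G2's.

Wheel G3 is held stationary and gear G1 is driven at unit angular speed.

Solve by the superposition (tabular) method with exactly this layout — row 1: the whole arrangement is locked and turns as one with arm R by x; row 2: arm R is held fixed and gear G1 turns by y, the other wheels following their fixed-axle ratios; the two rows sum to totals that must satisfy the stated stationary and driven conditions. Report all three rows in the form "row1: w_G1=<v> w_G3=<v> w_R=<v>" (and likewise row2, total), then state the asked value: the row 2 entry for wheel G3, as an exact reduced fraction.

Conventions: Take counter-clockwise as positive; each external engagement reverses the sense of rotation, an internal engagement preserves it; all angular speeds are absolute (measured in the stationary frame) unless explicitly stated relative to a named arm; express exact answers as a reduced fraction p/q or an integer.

row1: w_G1=5/19 w_G3=5/19 w_R=5/19
row2: w_G1=14/19 w_G3=-5/19 w_R=0
total: w_G1=1 w_G3=0 w_R=5/19
asked value: -5/19

recognized (axles ride arm R): planetary set, 20/18/56 teeth
row 1: whole set turns with the arm by x
superposition row 2 [arm held]: sun y, ring −(20/56)·y, arm 0
boundary: total ω_ring = x − (20/56)·y = 0 and total ω_sun = x + y = 1  ⇒  y = 14/19, x = 5/19
row 2 ring = −(20/56)·14/19 = -5/19
totals (row 1 + row 2): sun 5/19 + 14/19 = 1, ring 5/19 + (-5/19) = 0, arm 5/19 + 0 = 5/19
asked cell (row2, ring) = -5/19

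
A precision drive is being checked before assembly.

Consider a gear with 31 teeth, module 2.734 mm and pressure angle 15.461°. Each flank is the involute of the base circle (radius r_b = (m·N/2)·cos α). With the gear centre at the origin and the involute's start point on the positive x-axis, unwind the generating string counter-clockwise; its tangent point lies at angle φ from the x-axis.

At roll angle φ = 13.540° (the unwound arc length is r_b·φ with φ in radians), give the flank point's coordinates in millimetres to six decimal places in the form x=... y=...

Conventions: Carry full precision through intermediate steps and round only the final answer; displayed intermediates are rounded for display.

recognized (one wheel, involute flank): single-mesh tooth geometry, m = 2.734, N = 31
pitch radius r_p = m·N/2 = 2.734·31/2 = 42.377000
base radius r_b = r_p·cos α = 42.377000·cos 15.461° = 40.843467
roll angle φ = 13.540° = 0.23631758 rad
x = r_b·(cos φ + φ·sin φ) = 41.968066
y = r_b·(sin φ − φ·cos φ) = 0.178674

x=41.968066 y=0.178674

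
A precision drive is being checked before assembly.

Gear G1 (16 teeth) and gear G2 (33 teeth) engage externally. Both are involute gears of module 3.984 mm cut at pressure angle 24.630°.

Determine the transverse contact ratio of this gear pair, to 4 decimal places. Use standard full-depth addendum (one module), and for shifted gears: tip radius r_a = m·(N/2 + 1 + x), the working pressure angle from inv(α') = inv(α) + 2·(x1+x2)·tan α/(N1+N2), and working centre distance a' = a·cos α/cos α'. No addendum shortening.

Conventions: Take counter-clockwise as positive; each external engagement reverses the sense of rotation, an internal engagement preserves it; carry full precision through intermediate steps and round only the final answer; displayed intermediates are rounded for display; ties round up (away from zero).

topology: single-mesh involute geometry — m = 3.984, 16T/33T pair
base radii: r_b1 = 28.972222, r_b2 = 59.755209
tip radii: r_a1 = 35.856000, r_a2 = 69.720000
no profile shift: α' = α, a' = a
action lengths: √(r_a1²−r_b1²) = 21.124939, √(r_a2²−r_b2²) = 35.919263
base pitch p_b = π·m·cos α = 11.377365
CR = (21.124939 + 35.919263 − 97.608000·sin 24.63000°)/11.377365 = 1.438418
contact ratio ≈ 1.4384

1.4384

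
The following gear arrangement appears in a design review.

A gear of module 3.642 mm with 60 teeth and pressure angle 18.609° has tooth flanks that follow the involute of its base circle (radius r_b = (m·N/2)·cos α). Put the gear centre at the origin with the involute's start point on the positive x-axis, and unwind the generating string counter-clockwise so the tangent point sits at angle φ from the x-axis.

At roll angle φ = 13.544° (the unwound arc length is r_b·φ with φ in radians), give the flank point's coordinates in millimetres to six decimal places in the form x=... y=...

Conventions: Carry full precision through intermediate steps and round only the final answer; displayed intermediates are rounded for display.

x=106.400482 y=0.453381

single-mesh involute tooth geometry (60T wheel at module 3.642)
pitch radius r_p = m·N/2 = 3.642·60/2 = 109.260000
base radius r_b = r_p·cos α = 109.260000·cos 18.609° = 103.547701
roll angle φ = 13.544° = 0.23638739 rad
x = r_b·(cos φ + φ·sin φ) = 106.400482
y = r_b·(sin φ − φ·cos φ) = 0.453381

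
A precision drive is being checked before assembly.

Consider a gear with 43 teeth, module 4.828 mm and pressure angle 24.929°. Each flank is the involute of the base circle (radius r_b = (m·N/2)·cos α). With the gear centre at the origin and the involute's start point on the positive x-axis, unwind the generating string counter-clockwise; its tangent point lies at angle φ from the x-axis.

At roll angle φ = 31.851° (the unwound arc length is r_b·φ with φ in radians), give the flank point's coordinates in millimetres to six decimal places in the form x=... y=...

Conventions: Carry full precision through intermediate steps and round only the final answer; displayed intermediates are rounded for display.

class = single-mesh tooth geometry [base-circle involute, m = 4.828, 43T]
pitch radius r_p = m·N/2 = 4.828·43/2 = 103.802000
base radius r_b = r_p·cos α = 103.802000·cos 24.929° = 94.130850
roll angle φ = 31.851° = 0.55590482 rad
x = r_b·(cos φ + φ·sin φ) = 107.570947
y = r_b·(sin φ − φ·cos φ) = 5.225541

x=107.570947 y=5.225541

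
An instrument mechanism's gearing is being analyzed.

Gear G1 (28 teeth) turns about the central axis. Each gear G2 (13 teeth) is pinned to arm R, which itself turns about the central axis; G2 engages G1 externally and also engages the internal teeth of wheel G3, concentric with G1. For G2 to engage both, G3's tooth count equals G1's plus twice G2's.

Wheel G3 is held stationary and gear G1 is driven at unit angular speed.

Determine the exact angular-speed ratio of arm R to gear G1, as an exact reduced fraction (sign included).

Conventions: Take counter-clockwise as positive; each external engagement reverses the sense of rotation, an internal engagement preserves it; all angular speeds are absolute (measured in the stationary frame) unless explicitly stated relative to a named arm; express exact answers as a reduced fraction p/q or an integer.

recognized (axles ride arm R): planetary set, 28/13/54 teeth
ring teeth: 28 + 2·13 = 54
28(ω_sun−ω_arm) = −54(ω_ring−ω_arm),  ω_ring = 0, ω_sun = 1
28(1−ω_arm) = −54(0−ω_arm)  ⇒  82·ω_arm = 28  ⇒  ω_arm = 14/41
ω_out/ω_in = 14/41

14/41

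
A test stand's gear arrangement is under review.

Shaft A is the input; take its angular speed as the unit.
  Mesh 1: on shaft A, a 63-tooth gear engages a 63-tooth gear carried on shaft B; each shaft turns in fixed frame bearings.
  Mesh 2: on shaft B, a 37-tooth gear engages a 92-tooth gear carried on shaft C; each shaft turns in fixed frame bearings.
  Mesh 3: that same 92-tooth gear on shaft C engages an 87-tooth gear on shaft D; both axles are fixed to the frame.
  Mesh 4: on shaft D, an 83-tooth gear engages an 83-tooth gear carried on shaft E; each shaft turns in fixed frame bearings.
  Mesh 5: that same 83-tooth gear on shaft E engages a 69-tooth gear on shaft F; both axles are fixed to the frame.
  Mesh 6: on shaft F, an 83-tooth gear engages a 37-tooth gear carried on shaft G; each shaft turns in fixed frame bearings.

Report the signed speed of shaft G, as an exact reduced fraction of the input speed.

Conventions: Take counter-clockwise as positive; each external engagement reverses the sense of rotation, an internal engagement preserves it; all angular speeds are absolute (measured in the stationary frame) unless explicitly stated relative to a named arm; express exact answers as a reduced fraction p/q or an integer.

6-mesh fixed-axis compound train (all bearings frame-fixed)
mesh 1 [63T→63T]: |ω|/ω_in = 1×63/63 = 1, sense flips to −
mesh 2 [37T→92T]: |ω|/ω_in = 1×37/92 = 37/92, sense flips to +
mesh 3 [92T→87T]: |ω|/ω_in = (37/92)×92/87 = 37/87, sense flips to −
mesh 4 [83T→83T]: |ω|/ω_in = (37/87)×83/83 = 37/87, sense flips to +
mesh 5 [83T→69T]: |ω|/ω_in = (37/87)×83/69 = 3071/6003, sense flips to −
mesh 6 [83T→37T]: |ω|/ω_in = (3071/6003)×83/37 = 6889/6003, sense flips to +
signed output speed (× input speed) = 6889/6003

6889/6003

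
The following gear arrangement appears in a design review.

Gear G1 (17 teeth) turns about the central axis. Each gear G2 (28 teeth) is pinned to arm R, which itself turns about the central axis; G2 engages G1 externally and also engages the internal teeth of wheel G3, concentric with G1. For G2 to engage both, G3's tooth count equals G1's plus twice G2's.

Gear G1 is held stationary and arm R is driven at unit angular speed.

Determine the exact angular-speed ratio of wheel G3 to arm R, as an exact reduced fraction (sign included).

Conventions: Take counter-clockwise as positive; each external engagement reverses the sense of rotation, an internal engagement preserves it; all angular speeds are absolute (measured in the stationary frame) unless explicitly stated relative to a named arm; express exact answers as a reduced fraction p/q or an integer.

topology: planetary set — G1 17T / G2 28T / G3 73T, arm = carrier (Willis)
ring teeth: 17 + 2·28 = 73
17(ω_sun−ω_arm) = −73(ω_ring−ω_arm),  ω_sun = 0, ω_arm = 1
ω_ring = 1 − (17/73)(0−1) = 90/73
ω_out/ω_in = 90/73

90/73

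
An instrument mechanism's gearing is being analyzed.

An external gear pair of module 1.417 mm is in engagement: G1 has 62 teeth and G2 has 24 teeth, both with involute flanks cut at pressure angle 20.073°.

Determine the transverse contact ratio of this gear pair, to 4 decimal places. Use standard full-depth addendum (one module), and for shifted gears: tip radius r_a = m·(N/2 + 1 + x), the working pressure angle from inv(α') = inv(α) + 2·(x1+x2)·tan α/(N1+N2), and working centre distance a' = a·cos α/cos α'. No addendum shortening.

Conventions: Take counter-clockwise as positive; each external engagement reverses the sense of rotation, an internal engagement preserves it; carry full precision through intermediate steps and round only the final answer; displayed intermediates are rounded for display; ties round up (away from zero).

1.6924

class = single-mesh tooth geometry [involute pair 62T × 24T, m = 1.417]
base radii: r_b1 = 41.258702, r_b2 = 15.971111
tip radii: r_a1 = 45.344000, r_a2 = 18.421000
no profile shift: α' = α, a' = a
action lengths: √(r_a1²−r_b1²) = 18.809514, √(r_a2²−r_b2²) = 9.179154
base pitch p_b = π·m·cos α = 4.181227
CR = (18.809514 + 9.179154 − 60.931000·sin 20.07300°)/4.181227 = 1.692351
contact ratio ≈ 1.6924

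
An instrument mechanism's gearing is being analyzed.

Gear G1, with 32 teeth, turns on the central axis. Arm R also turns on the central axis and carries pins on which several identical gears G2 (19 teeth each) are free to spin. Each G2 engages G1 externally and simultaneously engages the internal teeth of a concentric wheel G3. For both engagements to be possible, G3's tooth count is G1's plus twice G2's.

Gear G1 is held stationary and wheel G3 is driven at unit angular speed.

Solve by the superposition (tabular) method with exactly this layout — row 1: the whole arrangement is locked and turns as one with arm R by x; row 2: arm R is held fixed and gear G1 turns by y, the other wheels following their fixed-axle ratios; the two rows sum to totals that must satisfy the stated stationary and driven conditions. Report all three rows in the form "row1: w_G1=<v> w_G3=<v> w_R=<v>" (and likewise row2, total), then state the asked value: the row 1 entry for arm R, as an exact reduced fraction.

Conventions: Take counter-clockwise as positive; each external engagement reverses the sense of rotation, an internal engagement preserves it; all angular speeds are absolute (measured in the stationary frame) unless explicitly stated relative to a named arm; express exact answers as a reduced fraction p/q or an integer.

class = planetary set [G3 = 32+2·19 = 70; Willis about the carrier]
row 1 — lock + rotate with arm: ω_sun = ω_ring = ω_arm = x
row 2 — arm fixed, fixed-axis ratios: sun y, ring −(32/70)·y, arm 0
boundary: total ω_sun = x + y = 0 and total ω_ring = x − (32/70)·y = 1  ⇒  y = -35/51, x = 35/51
row 2 ring = −(32/70)·(-35/51) = 16/51
totals (row 1 + row 2): sun 35/51 + (-35/51) = 0, ring 35/51 + 16/51 = 1, arm 35/51 + 0 = 35/51
asked cell (row1, arm) = 35/51

row1: w_G1=35/51 w_G3=35/51 w_R=35/51
row2: w_G1=-35/51 w_G3=16/51 w_R=0
total: w_G1=0 w_G3=1 w_R=35/51
asked value: 35/51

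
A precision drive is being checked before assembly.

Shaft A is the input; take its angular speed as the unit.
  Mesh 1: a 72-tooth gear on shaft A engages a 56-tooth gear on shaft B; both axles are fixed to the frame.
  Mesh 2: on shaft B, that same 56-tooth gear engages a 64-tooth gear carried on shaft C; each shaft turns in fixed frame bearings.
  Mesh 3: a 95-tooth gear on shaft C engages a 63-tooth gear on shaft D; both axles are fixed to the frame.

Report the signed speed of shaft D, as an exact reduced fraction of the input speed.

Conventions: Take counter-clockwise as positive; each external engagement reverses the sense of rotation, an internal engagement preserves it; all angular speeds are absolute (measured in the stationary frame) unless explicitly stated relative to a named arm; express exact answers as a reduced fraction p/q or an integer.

-95/56

3-mesh fixed-axis compound train (all bearings frame-fixed)
mesh 1 [72T→56T]: |ω|/ω_in = 1×72/56 = 9/7, sense flips to −
mesh 2 [56T→64T]: |ω|/ω_in = (9/7)×56/64 = 9/8, sense flips to +
mesh 3 [95T→63T]: |ω|/ω_in = (9/8)×95/63 = 95/56, sense flips to −
signed output speed (× input speed) = -95/56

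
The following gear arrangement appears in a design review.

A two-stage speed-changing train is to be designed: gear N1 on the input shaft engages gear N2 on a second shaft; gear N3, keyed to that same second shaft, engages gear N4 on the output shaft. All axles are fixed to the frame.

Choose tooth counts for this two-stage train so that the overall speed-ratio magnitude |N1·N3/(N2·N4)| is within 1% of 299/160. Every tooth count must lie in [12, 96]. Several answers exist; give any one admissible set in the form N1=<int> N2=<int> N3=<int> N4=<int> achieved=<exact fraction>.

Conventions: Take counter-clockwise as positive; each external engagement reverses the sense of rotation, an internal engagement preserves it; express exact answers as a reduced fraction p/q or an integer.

class = fixed-axis compound train [2-stage, 299/160 wanted]
target = 299/160 in lowest terms: an exact hit needs N1·N3 = k·299 and N2·N4 = k·160 for one integer k, every count in [12, 96]; additionally prefer no 1:1 stage (N1 ≠ N2, N3 ≠ N4)
k = 1: no 1:1-free in-range split of k·299 and k·160 into factor pairs; take k = 2
k = 2: N1·N3 = 598 = 13·46, N2·N4 = 320 = 16·20
achieved = 13·46/(16·20) = 299/160; |achieved − target| = 0 ≤ 299/16000 ✓

N1=13 N2=16 N3=46 N4=20 achieved=299/160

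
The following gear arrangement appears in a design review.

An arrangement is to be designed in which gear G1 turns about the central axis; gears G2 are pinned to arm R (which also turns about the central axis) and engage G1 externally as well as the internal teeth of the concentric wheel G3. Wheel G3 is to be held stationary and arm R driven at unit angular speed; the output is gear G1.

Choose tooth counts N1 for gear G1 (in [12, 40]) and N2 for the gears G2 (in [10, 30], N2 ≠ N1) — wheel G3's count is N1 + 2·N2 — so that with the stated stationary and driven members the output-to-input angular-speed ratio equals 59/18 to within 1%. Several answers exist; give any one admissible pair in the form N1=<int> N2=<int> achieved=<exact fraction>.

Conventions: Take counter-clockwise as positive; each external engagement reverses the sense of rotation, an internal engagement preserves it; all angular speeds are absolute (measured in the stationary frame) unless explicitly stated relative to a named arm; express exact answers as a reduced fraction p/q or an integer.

design class (target 59/18): planetary set
Willis with ω_ring = 0: ω_sun/ω_arm = (N1+N3)/N1; set equal to 59/18  ⇒  N3/N1 = 59/18 − 1 = 41/18
N3 = N1 + 2·N2  ⇒  N2/N1 = (N3/N1 − 1)/2 = (41/18 − 1)/2 = 23/36
smallest multiple with N1 ≥ 12 and N2 ≥ 10: k = 1  ⇒  N1 = 1·36 = 36, N2 = 1·23 = 23 (N1 ≤ 40, N2 ≤ 30, N2 ≠ N1 ✓), N3 = 36 + 2·23 = 82
check: (N1+N3)/N1 with N1 = 36, N3 = 82 gives 59/18; |achieved − target| = 0 ≤ 59/1800 ✓

N1=36 N2=23 achieved=59/18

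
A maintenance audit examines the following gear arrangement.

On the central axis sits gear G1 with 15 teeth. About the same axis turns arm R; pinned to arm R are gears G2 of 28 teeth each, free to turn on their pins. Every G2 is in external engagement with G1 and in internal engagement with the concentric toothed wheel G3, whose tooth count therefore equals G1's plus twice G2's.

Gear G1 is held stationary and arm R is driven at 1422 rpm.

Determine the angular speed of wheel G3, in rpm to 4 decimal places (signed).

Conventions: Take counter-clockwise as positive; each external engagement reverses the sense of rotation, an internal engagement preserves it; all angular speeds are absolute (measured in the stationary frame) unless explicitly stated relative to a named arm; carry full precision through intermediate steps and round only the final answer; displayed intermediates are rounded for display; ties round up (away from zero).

recognized (axles ride arm R): planetary set, 15/28/71 teeth
normalise by the input: solve with ω_arm = 1, then scale by 1422 rpm
ring teeth: 15 + 2·28 = 71
15(ω_sun−ω_arm) = −71(ω_ring−ω_arm),  ω_sun = 0, ω_arm = 1
ω_ring = 1 − (15/71)(0−1) = 86/71
scale: ω_ring = 86/71 × 1422 rpm = +1722.4225 rpm

+1722.4225 rpm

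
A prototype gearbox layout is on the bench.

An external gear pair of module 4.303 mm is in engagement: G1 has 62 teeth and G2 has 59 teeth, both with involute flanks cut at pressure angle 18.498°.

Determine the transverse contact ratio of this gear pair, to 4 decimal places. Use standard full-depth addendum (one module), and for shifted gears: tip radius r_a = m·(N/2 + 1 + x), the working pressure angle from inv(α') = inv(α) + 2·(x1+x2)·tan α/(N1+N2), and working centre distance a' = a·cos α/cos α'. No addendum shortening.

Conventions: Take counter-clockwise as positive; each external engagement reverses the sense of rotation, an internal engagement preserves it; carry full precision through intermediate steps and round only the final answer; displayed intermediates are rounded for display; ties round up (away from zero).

topology: single-mesh involute geometry — m = 4.303, 62T/59T pair
base radii: r_b1 = 126.501215, r_b2 = 120.380188
tip radii: r_a1 = 137.696000, r_a2 = 131.241500
no profile shift: α' = α, a' = a
action lengths: √(r_a1²−r_b1²) = 54.384107, √(r_a2²−r_b2²) = 52.277544
base pitch p_b = π·m·cos α = 12.819848
CR = (54.384107 + 52.277544 − 260.331500·sin 18.49800°)/12.819848 = 1.877235
contact ratio ≈ 1.8772

1.8772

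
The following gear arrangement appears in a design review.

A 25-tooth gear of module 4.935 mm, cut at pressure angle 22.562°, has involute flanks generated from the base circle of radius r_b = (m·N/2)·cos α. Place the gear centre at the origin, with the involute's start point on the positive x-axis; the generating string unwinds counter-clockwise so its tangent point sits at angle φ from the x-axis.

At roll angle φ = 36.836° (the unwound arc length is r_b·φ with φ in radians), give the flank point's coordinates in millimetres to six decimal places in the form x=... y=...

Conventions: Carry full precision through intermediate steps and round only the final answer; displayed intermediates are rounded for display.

x=67.550349 y=4.840472

class = single-mesh tooth geometry [base-circle involute, m = 4.935, 25T]
pitch radius r_p = m·N/2 = 4.935·25/2 = 61.687500
base radius r_b = r_p·cos α = 61.687500·cos 22.562° = 56.966240
roll angle φ = 36.836° = 0.64290948 rad
x = r_b·(cos φ + φ·sin φ) = 67.550349
y = r_b·(sin φ − φ·cos φ) = 4.840472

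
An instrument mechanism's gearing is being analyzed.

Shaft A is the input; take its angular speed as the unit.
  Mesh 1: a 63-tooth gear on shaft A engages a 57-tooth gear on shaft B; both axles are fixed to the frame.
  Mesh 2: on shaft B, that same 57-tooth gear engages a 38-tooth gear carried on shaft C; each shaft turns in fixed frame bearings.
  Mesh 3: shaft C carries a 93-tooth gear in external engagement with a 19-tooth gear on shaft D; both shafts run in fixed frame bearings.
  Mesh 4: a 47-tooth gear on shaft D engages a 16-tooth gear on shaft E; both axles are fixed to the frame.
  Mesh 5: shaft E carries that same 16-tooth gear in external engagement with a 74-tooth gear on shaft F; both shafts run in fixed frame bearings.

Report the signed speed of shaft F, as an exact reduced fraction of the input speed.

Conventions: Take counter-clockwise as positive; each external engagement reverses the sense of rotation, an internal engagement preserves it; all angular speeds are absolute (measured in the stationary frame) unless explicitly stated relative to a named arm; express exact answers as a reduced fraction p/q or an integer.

5-mesh fixed-axis compound train (all bearings frame-fixed)
mesh 1 [63T→57T]: |ω|/ω_in = 1×63/57 = 21/19, sense flips to −
mesh 2 [57T→38T]: |ω|/ω_in = (21/19)×57/38 = 63/38, sense flips to +
mesh 3 [93T→19T]: |ω|/ω_in = (63/38)×93/19 = 5859/722, sense flips to −
mesh 4 [47T→16T]: |ω|/ω_in = (5859/722)×47/16 = 275373/11552, sense flips to +
mesh 5 [16T→74T]: |ω|/ω_in = (275373/11552)×16/74 = 275373/53428, sense flips to −
signed output speed (× input speed) = -275373/53428

-275373/53428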